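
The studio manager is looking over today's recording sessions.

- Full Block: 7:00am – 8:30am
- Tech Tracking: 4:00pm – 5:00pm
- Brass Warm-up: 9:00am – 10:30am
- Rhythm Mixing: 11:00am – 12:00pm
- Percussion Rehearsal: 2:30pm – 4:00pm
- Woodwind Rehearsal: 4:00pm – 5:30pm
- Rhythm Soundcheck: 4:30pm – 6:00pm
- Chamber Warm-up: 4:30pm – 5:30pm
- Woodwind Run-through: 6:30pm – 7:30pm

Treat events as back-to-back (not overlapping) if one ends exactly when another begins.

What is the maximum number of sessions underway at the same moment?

Sweep the timeline, counting +1 at each start and −1 at each end (ends before starts at a tie):
7:00am start Full Block → 1
8:30am end Full Block → 0
9:00am start Brass Warm-up → 1
10:30am end Brass Warm-up → 0
11:00am start Rhythm Mixing → 1
12:00pm end Rhythm Mixing → 0
2:30pm start Percussion Rehearsal → 1
4:00pm end Percussion Rehearsal → 0
4:00pm start Tech Tracking → 1
4:00pm start Woodwind Rehearsal → 2
4:30pm start Chamber Warm-up → 3
4:30pm start Rhythm Soundcheck → 4
5:00pm end Tech Tracking → 3
5:30pm end Chamber Warm-up → 2
5:30pm end Woodwind Rehearsal → 1
6:00pm end Rhythm Soundcheck → 0
6:30pm start Woodwind Run-through → 1
7:30pm end Woodwind Run-through → 0
Peak is 4, at 4:30pm (Chamber Warm-up, Rhythm Soundcheck, Tech Tracking, Woodwind Rehearsal).

4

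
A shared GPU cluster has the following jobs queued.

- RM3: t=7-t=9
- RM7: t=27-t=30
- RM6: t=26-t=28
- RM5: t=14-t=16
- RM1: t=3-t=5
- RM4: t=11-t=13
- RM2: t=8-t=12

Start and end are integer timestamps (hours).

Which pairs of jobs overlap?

Sorted by start: RM1, RM3, RM2, RM4, RM5, RM6, RM7.
RM3 starts after RM1 ends, so RM1 has no further overlaps.
RM2 starts before RM3 ends → RM3 and RM2 overlap.
RM4 starts after RM3 ends, so RM3 has no further overlaps.
RM4 starts before RM2 ends → RM2 and RM4 overlap.
RM5 starts after RM2 ends, so RM2 has no further overlaps.
RM5 starts after RM4 ends, so RM4 has no further overlaps.
RM6 starts after RM5 ends, so RM5 has no further overlaps.
RM7 starts before RM6 ends → RM6 and RM7 overlap.

RM2 & RM3, RM2 & RM4, RM6 & RM7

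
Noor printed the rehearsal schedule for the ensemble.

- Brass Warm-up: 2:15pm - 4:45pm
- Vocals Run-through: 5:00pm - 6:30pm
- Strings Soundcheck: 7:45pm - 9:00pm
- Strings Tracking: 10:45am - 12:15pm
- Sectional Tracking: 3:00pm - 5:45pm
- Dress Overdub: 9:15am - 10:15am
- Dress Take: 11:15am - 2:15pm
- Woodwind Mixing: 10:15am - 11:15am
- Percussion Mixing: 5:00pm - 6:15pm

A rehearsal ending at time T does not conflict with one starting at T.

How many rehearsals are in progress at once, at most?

Walk through starts and ends in time order (an end at T is processed before a start at T):
9:15am start Dress Overdub → 1
10:15am end Dress Overdub → 0
10:15am start Woodwind Mixing → 1
10:45am start Strings Tracking → 2
11:15am end Woodwind Mixing → 1
11:15am start Dress Take → 2
12:15pm end Strings Tracking → 1
2:15pm end Dress Take → 0
2:15pm start Brass Warm-up → 1
3:00pm start Sectional Tracking → 2
4:45pm end Brass Warm-up → 1
5:00pm start Percussion Mixing → 2
5:00pm start Vocals Run-through → 3
5:45pm end Sectional Tracking → 2
6:15pm end Percussion Mixing → 1
6:30pm end Vocals Run-through → 0
7:45pm start Strings Soundcheck → 1
9:00pm end Strings Soundcheck → 0
Peak is 3, at 5:00pm (Percussion Mixing, Sectional Tracking, Vocals Run-through).

3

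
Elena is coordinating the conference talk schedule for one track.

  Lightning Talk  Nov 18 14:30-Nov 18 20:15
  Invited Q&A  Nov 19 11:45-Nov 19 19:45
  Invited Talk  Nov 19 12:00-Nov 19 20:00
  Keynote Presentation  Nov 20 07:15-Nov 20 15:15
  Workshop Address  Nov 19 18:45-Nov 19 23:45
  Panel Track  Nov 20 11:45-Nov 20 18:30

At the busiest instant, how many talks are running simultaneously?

Walk through starts and ends in time order (an end at T is processed before a start at T):
Nov 18 14:30 start Lightning Talk → 1
Nov 18 20:15 end Lightning Talk → 0
Nov 19 11:45 start Invited Q&A → 1
Nov 19 12:00 start Invited Talk → 2
Nov 19 18:45 start Workshop Address → 3
Nov 19 19:45 end Invited Q&A → 2
Nov 19 20:00 end Invited Talk → 1
Nov 19 23:45 end Workshop Address → 0
Nov 20 07:15 start Keynote Presentation → 1
Nov 20 11:45 start Panel Track → 2
Nov 20 15:15 end Keynote Presentation → 1
Nov 20 18:30 end Panel Track → 0
Peak is 3, at Nov 19 18:45 (Invited Q&A, Invited Talk, Workshop Address).

3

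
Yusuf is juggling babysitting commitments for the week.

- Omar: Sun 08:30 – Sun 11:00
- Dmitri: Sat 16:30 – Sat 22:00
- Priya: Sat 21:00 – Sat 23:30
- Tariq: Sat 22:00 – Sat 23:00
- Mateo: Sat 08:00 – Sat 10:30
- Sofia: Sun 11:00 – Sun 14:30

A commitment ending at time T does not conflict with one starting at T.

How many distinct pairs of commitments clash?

2

Sorted by start: Mateo, Dmitri, Priya, Tariq, Omar, Sofia.
Dmitri starts after Mateo ends, so nothing later overlaps Mateo either.
Priya starts before Dmitri ends → Dmitri and Priya overlap.
Tariq starts exactly when Dmitri ends (back-to-back, no overlap), so nothing later overlaps Dmitri either.
Tariq starts before Priya ends → Priya and Tariq overlap.
Omar starts after Priya ends, so nothing later overlaps Priya either.
Omar starts after Tariq ends, so nothing later overlaps Tariq either.
Sofia starts exactly when Omar ends (back-to-back, no overlap).
Overlapping pairs: Dmitri & Priya, Priya & Tariq — 2 in total.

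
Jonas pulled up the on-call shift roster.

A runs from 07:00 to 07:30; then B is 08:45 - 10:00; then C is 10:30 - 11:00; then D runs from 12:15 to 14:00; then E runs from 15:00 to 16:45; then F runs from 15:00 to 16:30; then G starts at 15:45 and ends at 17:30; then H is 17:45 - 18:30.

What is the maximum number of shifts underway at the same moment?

Sweep the timeline, counting +1 at each start and −1 at each end (ends before starts at a tie):
07:00 start A → 1
07:30 end A → 0
08:45 start B → 1
10:00 end B → 0
10:30 start C → 1
11:00 end C → 0
12:15 start D → 1
14:00 end D → 0
15:00 start E → 1
15:00 start F → 2
15:45 start G → 3
16:30 end F → 2
16:45 end E → 1
17:30 end G → 0
17:45 start H → 1
18:30 end H → 0
Peak is 3, at 15:45 (E, F, G).

3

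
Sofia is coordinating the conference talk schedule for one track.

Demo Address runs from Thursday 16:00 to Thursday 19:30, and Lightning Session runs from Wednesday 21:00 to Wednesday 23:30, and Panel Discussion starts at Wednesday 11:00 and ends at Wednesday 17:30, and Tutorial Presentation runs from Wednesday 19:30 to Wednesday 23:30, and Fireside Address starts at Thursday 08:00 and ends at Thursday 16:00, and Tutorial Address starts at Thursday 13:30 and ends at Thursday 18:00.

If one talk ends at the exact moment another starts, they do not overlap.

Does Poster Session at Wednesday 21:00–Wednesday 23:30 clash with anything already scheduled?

Panel Discussion: ends Wednesday 17:30 at or before Poster Session starts Wednesday 21:00 → clear.
Tutorial Presentation: starts Wednesday 19:30 before Poster Session ends Wednesday 23:30, and ends Wednesday 23:30 after Poster Session starts Wednesday 21:00 → overlap.
Lightning Session: starts Wednesday 21:00 before Poster Session ends Wednesday 23:30, and ends Wednesday 23:30 after Poster Session starts Wednesday 21:00 → overlap.
Fireside Address: starts Thursday 08:00 at or after Poster Session ends Wednesday 23:30 → clear.
Tutorial Address: starts Thursday 13:30 at or after Poster Session ends Wednesday 23:30 → clear.
Demo Address: starts Thursday 16:00 at or after Poster Session ends Wednesday 23:30 → clear.
Poster Session overlaps Lightning Session, Tutorial Presentation.

Yes — it overlaps Lightning Session, Tutorial Presentation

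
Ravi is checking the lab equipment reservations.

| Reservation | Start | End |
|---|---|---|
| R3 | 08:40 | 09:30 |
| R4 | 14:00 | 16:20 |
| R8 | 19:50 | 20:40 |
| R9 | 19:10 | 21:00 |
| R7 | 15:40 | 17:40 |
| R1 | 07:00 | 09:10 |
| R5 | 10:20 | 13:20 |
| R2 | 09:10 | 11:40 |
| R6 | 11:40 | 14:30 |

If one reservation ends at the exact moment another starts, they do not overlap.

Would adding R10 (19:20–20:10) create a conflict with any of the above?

Yes — it overlaps R8, R9

R1: ends 09:10 at or before R10 starts 19:20 → clear.
R3: ends 09:30 at or before R10 starts 19:20 → clear.
R2: ends 11:40 at or before R10 starts 19:20 → clear.
R5: ends 13:20 at or before R10 starts 19:20 → clear.
R6: ends 14:30 at or before R10 starts 19:20 → clear.
R4: ends 16:20 at or before R10 starts 19:20 → clear.
R7: ends 17:40 at or before R10 starts 19:20 → clear.
R9: starts 19:10 before R10 ends 20:10, and ends 21:00 after R10 starts 19:20 → overlap.
R8: starts 19:50 before R10 ends 20:10, and ends 20:40 after R10 starts 19:20 → overlap.
R10 overlaps R8, R9.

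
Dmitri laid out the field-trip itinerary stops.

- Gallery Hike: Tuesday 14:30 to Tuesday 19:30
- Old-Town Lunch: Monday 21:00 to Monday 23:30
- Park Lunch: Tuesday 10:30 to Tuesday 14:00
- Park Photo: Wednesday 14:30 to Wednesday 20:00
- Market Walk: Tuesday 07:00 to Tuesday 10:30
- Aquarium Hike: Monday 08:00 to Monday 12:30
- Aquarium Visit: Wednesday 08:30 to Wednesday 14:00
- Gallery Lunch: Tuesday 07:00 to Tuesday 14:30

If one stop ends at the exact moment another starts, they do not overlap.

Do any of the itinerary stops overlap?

Sorted by start: Aquarium Hike, Old-Town Lunch, Market Walk, Gallery Lunch, Park Lunch, Gallery Hike, Aquarium Visit, Park Photo.
Old-Town Lunch starts after Aquarium Hike ends, so Aquarium Hike has no further overlaps.
Market Walk starts after Old-Town Lunch ends, so Old-Town Lunch has no further overlaps.
Gallery Lunch starts before Market Walk ends → Market Walk and Gallery Lunch overlap.
That's a conflict, so the schedule is not conflict-free.

Yes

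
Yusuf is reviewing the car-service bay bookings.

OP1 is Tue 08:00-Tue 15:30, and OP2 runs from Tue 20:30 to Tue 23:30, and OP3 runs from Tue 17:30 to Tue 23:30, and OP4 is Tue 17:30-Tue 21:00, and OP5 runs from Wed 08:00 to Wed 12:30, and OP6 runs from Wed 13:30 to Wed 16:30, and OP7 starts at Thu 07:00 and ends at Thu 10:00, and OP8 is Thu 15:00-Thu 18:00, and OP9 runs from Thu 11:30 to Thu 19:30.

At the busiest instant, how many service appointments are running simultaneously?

Sweep the timeline, counting +1 at each start and −1 at each end (ends before starts at a tie):
Tue 08:00 start OP1 → 1
Tue 15:30 end OP1 → 0
Tue 17:30 start OP3 → 1
Tue 17:30 start OP4 → 2
Tue 20:30 start OP2 → 3
Tue 21:00 end OP4 → 2
Tue 23:30 end OP2 → 1
Tue 23:30 end OP3 → 0
Wed 08:00 start OP5 → 1
Wed 12:30 end OP5 → 0
Wed 13:30 start OP6 → 1
Wed 16:30 end OP6 → 0
Thu 07:00 start OP7 → 1
Thu 10:00 end OP7 → 0
Thu 11:30 start OP9 → 1
Thu 15:00 start OP8 → 2
Thu 18:00 end OP8 → 1
Thu 19:30 end OP9 → 0
Peak is 3, at Tue 20:30 (OP2, OP3, OP4).

3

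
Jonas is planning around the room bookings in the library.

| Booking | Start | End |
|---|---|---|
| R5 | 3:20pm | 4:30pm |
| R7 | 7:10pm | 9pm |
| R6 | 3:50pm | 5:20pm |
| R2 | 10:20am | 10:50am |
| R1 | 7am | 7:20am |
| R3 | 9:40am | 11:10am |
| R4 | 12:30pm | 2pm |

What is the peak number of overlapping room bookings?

2

Sweep the timeline, counting +1 at each start and −1 at each end (ends before starts at a tie):
7am start R1 → 1
7:20am end R1 → 0
9:40am start R3 → 1
10:20am start R2 → 2
10:50am end R2 → 1
11:10am end R3 → 0
12:30pm start R4 → 1
2pm end R4 → 0
3:20pm start R5 → 1
3:50pm start R6 → 2
4:30pm end R5 → 1
5:20pm end R6 → 0
7:10pm start R7 → 1
9pm end R7 → 0
Peak is 2, at 10:20am (R2, R3).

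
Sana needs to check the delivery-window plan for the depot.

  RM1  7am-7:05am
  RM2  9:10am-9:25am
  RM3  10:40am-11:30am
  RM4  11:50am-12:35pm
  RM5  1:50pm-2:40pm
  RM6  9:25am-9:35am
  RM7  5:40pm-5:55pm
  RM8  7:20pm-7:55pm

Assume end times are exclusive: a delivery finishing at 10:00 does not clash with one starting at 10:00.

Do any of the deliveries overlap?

Two intervals overlap when each starts before the other ends.
Sorted by start: RM1, RM2, RM6, RM3, RM4, RM5, RM7, RM8.
RM2 starts after RM1 ends; RM1 is clear from here.
RM6 starts exactly when RM2 ends (back-to-back, no overlap); RM2 is clear from here.
RM3 starts after RM6 ends; RM6 is clear from here.
RM4 starts after RM3 ends; RM3 is clear from here.
RM5 starts after RM4 ends; RM4 is clear from here.
RM7 starts after RM5 ends; RM5 is clear from here.
RM8 starts after RM7 ends.
Every pair is clear; the schedule has no overlaps.

No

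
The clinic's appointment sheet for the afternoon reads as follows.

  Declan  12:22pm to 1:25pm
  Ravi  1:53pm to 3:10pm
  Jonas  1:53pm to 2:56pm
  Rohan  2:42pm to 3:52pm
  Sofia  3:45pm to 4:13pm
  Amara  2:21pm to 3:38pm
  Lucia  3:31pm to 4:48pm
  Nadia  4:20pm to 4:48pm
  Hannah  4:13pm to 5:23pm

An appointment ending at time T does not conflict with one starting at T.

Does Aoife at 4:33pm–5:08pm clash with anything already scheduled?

Declan: ends 1:25pm at or before Aoife starts 4:33pm → clear.
Ravi: ends 3:10pm at or before Aoife starts 4:33pm → clear.
Jonas: ends 2:56pm at or before Aoife starts 4:33pm → clear.
Amara: ends 3:38pm at or before Aoife starts 4:33pm → clear.
Rohan: ends 3:52pm at or before Aoife starts 4:33pm → clear.
Lucia: starts 3:31pm before Aoife ends 5:08pm, and ends 4:48pm after Aoife starts 4:33pm → overlap.
Sofia: ends 4:13pm at or before Aoife starts 4:33pm → clear.
Hannah: starts 4:13pm before Aoife ends 5:08pm, and ends 5:23pm after Aoife starts 4:33pm → overlap.
Nadia: starts 4:20pm before Aoife ends 5:08pm, and ends 4:48pm after Aoife starts 4:33pm → overlap.
Aoife overlaps Lucia, Nadia, Hannah.

Yes — it overlaps Hannah, Lucia, Nadia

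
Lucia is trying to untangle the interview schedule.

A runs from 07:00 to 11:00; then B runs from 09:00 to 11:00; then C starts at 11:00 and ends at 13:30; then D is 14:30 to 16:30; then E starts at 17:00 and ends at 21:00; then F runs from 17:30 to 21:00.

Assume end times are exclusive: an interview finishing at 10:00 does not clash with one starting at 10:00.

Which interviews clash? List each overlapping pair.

Sorted by start: A, B, C, D, E, F.
B starts before A ends → A and B overlap.
C starts exactly when A ends (back-to-back, no overlap), so A has no further overlaps.
C starts exactly when B ends (back-to-back, no overlap), so B has no further overlaps.
D starts after C ends, so C has no further overlaps.
E starts after D ends, so D has no further overlaps.
F starts before E ends → E and F overlap.

A & B, E & F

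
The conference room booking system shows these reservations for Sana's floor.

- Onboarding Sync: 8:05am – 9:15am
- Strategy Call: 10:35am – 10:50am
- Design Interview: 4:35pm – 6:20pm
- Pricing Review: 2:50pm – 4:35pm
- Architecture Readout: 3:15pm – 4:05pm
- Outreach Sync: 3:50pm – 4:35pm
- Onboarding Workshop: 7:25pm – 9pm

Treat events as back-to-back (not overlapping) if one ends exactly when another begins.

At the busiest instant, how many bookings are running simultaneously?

Walk through starts and ends in time order (an end at T is processed before a start at T):
8:05am start Onboarding Sync → 1
9:15am end Onboarding Sync → 0
10:35am start Strategy Call → 1
10:50am end Strategy Call → 0
2:50pm start Pricing Review → 1
3:15pm start Architecture Readout → 2
3:50pm start Outreach Sync → 3
4:05pm end Architecture Readout → 2
4:35pm end Outreach Sync → 1
4:35pm end Pricing Review → 0
4:35pm start Design Interview → 1
6:20pm end Design Interview → 0
7:25pm start Onboarding Workshop → 1
9pm end Onboarding Workshop → 0
Peak is 3, at 3:50pm (Architecture Readout, Outreach Sync, Pricing Review).

3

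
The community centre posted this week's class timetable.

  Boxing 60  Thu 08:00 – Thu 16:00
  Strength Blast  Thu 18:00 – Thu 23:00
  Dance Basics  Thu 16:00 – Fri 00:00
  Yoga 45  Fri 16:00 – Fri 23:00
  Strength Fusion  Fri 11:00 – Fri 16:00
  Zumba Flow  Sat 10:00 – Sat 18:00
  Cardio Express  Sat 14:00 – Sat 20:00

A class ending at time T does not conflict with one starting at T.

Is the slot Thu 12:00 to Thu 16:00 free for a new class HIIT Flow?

Boxing 60: starts Thu 08:00 before HIIT Flow ends Thu 16:00, and ends Thu 16:00 after HIIT Flow starts Thu 12:00 → overlap.
Dance Basics: starts Thu 16:00 at or after HIIT Flow ends Thu 16:00 → clear.
Strength Blast: starts Thu 18:00 at or after HIIT Flow ends Thu 16:00 → clear.
Strength Fusion: starts Fri 11:00 at or after HIIT Flow ends Thu 16:00 → clear.
Yoga 45: starts Fri 16:00 at or after HIIT Flow ends Thu 16:00 → clear.
Zumba Flow: starts Sat 10:00 at or after HIIT Flow ends Thu 16:00 → clear.
Cardio Express: starts Sat 14:00 at or after HIIT Flow ends Thu 16:00 → clear.
HIIT Flow overlaps Boxing 60.

No — it overlaps Boxing 60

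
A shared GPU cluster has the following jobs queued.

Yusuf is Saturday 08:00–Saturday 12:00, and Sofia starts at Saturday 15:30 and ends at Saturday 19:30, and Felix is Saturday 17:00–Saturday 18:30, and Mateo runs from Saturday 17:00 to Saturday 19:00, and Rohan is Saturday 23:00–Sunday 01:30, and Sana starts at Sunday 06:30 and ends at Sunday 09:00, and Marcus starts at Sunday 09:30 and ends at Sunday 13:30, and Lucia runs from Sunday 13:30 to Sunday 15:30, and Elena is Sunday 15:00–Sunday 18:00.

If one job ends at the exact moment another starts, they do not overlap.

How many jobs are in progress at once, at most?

3

Walk through starts and ends in time order (an end at T is processed before a start at T):
Saturday 08:00 start Yusuf → 1
Saturday 12:00 end Yusuf → 0
Saturday 15:30 start Sofia → 1
Saturday 17:00 start Felix → 2
Saturday 17:00 start Mateo → 3
Saturday 18:30 end Felix → 2
Saturday 19:00 end Mateo → 1
Saturday 19:30 end Sofia → 0
Saturday 23:00 start Rohan → 1
Sunday 01:30 end Rohan → 0
Sunday 06:30 start Sana → 1
Sunday 09:00 end Sana → 0
Sunday 09:30 start Marcus → 1
Sunday 13:30 end Marcus → 0
Sunday 13:30 start Lucia → 1
Sunday 15:00 start Elena → 2
Sunday 15:30 end Lucia → 1
Sunday 18:00 end Elena → 0
Peak is 3, at Saturday 17:00 (Felix, Mateo, Sofia).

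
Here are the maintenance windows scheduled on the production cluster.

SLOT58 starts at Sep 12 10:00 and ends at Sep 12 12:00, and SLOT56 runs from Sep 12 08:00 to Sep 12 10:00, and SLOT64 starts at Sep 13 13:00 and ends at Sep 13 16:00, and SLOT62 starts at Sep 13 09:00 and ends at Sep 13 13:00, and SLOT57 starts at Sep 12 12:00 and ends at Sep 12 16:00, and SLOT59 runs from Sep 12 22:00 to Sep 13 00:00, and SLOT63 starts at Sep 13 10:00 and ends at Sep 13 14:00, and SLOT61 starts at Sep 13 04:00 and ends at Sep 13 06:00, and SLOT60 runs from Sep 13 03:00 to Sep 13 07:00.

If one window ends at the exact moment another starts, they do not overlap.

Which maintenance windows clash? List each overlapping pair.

Sorted by start: SLOT56, SLOT58, SLOT57, SLOT59, SLOT60, SLOT61, SLOT62, SLOT63, SLOT64.
SLOT58 starts exactly when SLOT56 ends (back-to-back, no overlap), so nothing later overlaps SLOT56 either.
SLOT57 starts exactly when SLOT58 ends (back-to-back, no overlap), so nothing later overlaps SLOT58 either.
SLOT59 starts after SLOT57 ends, so nothing later overlaps SLOT57 either.
SLOT60 starts after SLOT59 ends, so nothing later overlaps SLOT59 either.
SLOT61 starts before SLOT60 ends → SLOT60 and SLOT61 overlap.
SLOT62 starts after SLOT60 ends, so nothing later overlaps SLOT60 either.
SLOT62 starts after SLOT61 ends, so nothing later overlaps SLOT61 either.
SLOT63 starts before SLOT62 ends → SLOT62 and SLOT63 overlap.
SLOT64 starts exactly when SLOT62 ends (back-to-back, no overlap).
SLOT64 starts before SLOT63 ends → SLOT63 and SLOT64 overlap.

SLOT60 & SLOT61, SLOT62 & SLOT63, SLOT63 & SLOT64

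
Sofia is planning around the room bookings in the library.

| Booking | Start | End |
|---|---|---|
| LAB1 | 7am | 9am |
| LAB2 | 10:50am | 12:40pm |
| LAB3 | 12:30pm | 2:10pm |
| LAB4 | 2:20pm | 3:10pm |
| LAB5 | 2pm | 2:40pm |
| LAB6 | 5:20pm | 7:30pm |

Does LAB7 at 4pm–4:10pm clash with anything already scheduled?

No — it doesn't clash with anything

LAB1: ends 9am at or before LAB7 starts 4pm → clear.
LAB2: ends 12:40pm at or before LAB7 starts 4pm → clear.
LAB3: ends 2:10pm at or before LAB7 starts 4pm → clear.
LAB5: ends 2:40pm at or before LAB7 starts 4pm → clear.
LAB4: ends 3:10pm at or before LAB7 starts 4pm → clear.
LAB6: starts 5:20pm at or after LAB7 ends 4:10pm → clear.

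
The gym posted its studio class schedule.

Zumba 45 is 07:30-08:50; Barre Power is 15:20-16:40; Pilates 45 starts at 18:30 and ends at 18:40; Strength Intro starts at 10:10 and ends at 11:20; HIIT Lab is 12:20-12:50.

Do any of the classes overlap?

Sorted by start: Zumba 45, Strength Intro, HIIT Lab, Barre Power, Pilates 45.
Strength Intro starts after Zumba 45 ends, so nothing later overlaps Zumba 45 either.
HIIT Lab starts after Strength Intro ends, so nothing later overlaps Strength Intro either.
Barre Power starts after HIIT Lab ends, so nothing later overlaps HIIT Lab either.
Pilates 45 starts after Barre Power ends.
Every pair is clear; the schedule has no overlaps.

No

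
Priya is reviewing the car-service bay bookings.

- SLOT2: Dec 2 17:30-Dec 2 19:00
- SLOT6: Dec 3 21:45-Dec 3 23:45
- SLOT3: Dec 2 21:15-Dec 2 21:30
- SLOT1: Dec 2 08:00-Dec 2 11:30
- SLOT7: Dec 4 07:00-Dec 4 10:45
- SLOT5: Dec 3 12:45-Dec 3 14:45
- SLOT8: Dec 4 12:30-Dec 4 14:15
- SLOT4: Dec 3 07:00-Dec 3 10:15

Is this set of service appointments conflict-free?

Yes

Sorted by start: SLOT1, SLOT2, SLOT3, SLOT4, SLOT5, SLOT6, SLOT7, SLOT8.
SLOT2 starts after SLOT1 ends; SLOT1 is clear from here.
SLOT3 starts after SLOT2 ends; SLOT2 is clear from here.
SLOT4 starts after SLOT3 ends; SLOT3 is clear from here.
SLOT5 starts after SLOT4 ends; SLOT4 is clear from here.
SLOT6 starts after SLOT5 ends; SLOT5 is clear from here.
SLOT7 starts after SLOT6 ends; SLOT6 is clear from here.
SLOT8 starts after SLOT7 ends.
Every pair is clear; the schedule has no overlaps.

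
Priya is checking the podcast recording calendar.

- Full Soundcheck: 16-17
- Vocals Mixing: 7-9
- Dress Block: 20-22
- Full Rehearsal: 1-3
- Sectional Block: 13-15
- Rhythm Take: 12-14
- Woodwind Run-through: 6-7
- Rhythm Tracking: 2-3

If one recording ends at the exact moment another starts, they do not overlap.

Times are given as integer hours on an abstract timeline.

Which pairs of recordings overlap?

Full Rehearsal & Rhythm Tracking, Rhythm Take & Sectional Block

Two intervals overlap when each starts before the other ends.
Sorted by start: Full Rehearsal, Rhythm Tracking, Woodwind Run-through, Vocals Mixing, Rhythm Take, Sectional Block, Full Soundcheck, Dress Block.
Rhythm Tracking starts before Full Rehearsal ends → Full Rehearsal and Rhythm Tracking overlap.
Woodwind Run-through starts after Full Rehearsal ends, so nothing later overlaps Full Rehearsal either.
Woodwind Run-through starts after Rhythm Tracking ends, so nothing later overlaps Rhythm Tracking either.
Vocals Mixing starts exactly when Woodwind Run-through ends (back-to-back, no overlap), so nothing later overlaps Woodwind Run-through either.
Rhythm Take starts after Vocals Mixing ends, so nothing later overlaps Vocals Mixing either.
Sectional Block starts before Rhythm Take ends → Rhythm Take and Sectional Block overlap.
Full Soundcheck starts after Rhythm Take ends, so nothing later overlaps Rhythm Take either.
Full Soundcheck starts after Sectional Block ends, so nothing later overlaps Sectional Block either.
Dress Block starts after Full Soundcheck ends.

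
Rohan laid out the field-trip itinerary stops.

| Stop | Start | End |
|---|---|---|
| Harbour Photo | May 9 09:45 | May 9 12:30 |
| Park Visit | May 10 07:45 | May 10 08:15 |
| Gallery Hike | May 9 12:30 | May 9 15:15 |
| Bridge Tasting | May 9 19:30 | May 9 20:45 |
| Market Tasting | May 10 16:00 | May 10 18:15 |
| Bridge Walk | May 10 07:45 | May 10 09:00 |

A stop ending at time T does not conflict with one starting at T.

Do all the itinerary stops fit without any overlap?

Check each pair: they overlap iff neither finishes before the other starts.
Sorted by start: Harbour Photo, Gallery Hike, Bridge Tasting, Bridge Walk, Park Visit, Market Tasting.
Gallery Hike starts exactly when Harbour Photo ends (back-to-back, no overlap); Harbour Photo is clear from here.
Bridge Tasting starts after Gallery Hike ends; Gallery Hike is clear from here.
Bridge Walk starts after Bridge Tasting ends; Bridge Tasting is clear from here.
Park Visit starts before Bridge Walk ends → Bridge Walk and Park Visit overlap.
That's a conflict, so the schedule is not conflict-free.

No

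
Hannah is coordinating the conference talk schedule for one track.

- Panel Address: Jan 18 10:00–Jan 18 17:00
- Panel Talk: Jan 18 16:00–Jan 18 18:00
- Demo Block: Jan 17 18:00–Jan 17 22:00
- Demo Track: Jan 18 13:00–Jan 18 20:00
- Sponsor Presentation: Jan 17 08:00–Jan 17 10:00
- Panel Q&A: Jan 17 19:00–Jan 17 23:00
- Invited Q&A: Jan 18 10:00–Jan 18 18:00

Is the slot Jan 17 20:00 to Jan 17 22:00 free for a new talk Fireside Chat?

Sponsor Presentation: ends Jan 17 10:00 at or before Fireside Chat starts Jan 17 20:00 → clear.
Demo Block: starts Jan 17 18:00 before Fireside Chat ends Jan 17 22:00, and ends Jan 17 22:00 after Fireside Chat starts Jan 17 20:00 → overlap.
Panel Q&A: starts Jan 17 19:00 before Fireside Chat ends Jan 17 22:00, and ends Jan 17 23:00 after Fireside Chat starts Jan 17 20:00 → overlap.
Panel Address: starts Jan 18 10:00 at or after Fireside Chat ends Jan 17 22:00 → clear.
Invited Q&A: starts Jan 18 10:00 at or after Fireside Chat ends Jan 17 22:00 → clear.
Demo Track: starts Jan 18 13:00 at or after Fireside Chat ends Jan 17 22:00 → clear.
Panel Talk: starts Jan 18 16:00 at or after Fireside Chat ends Jan 17 22:00 → clear.
Fireside Chat overlaps Panel Q&A, Demo Block.

No — it overlaps Demo Block, Panel Q&A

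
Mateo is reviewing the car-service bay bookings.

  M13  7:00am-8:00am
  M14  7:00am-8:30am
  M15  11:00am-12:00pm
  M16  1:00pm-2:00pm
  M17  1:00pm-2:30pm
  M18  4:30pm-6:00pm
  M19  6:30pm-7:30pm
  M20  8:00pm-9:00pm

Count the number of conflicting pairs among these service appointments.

Two intervals overlap when each starts before the other ends.
Sorted by start: M13, M14, M15, M16, M17, M18, M19, M20.
M14 starts before M13 ends → M13 and M14 overlap.
M15 starts after M13 ends — done with M13.
M15 starts after M14 ends — done with M14.
M16 starts after M15 ends — done with M15.
M17 starts before M16 ends → M16 and M17 overlap.
M18 starts after M16 ends — done with M16.
M18 starts after M17 ends — done with M17.
M19 starts after M18 ends — done with M18.
M20 starts after M19 ends.
Overlapping pairs: M13 & M14, M16 & M17 — 2 in total.

2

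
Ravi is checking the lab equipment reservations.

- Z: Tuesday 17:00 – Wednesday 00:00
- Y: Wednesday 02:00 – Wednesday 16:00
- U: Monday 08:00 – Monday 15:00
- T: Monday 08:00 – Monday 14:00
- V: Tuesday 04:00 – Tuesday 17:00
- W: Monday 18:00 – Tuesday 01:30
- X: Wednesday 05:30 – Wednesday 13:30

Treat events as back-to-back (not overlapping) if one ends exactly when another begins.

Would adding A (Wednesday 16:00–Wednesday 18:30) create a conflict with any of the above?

No — it doesn't clash with anything

T: ends Monday 14:00 at or before A starts Wednesday 16:00 → clear.
U: ends Monday 15:00 at or before A starts Wednesday 16:00 → clear.
W: ends Tuesday 01:30 at or before A starts Wednesday 16:00 → clear.
V: ends Tuesday 17:00 at or before A starts Wednesday 16:00 → clear.
Z: ends Wednesday 00:00 at or before A starts Wednesday 16:00 → clear.
Y: ends Wednesday 16:00 at or before A starts Wednesday 16:00 → clear.
X: ends Wednesday 13:30 at or before A starts Wednesday 16:00 → clear.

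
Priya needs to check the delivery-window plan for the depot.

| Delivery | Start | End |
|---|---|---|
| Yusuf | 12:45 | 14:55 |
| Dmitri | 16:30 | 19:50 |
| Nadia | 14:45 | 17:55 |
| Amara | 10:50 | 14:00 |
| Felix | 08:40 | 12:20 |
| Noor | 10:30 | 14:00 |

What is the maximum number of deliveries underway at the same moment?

Sweep the timeline, counting +1 at each start and −1 at each end (ends before starts at a tie):
08:40 start Felix → 1
10:30 start Noor → 2
10:50 start Amara → 3
12:20 end Felix → 2
12:45 start Yusuf → 3
14:00 end Amara → 2
14:00 end Noor → 1
14:45 start Nadia → 2
14:55 end Yusuf → 1
16:30 start Dmitri → 2
17:55 end Nadia → 1
19:50 end Dmitri → 0
Peak is 3, at 10:50 (Amara, Felix, Noor).

3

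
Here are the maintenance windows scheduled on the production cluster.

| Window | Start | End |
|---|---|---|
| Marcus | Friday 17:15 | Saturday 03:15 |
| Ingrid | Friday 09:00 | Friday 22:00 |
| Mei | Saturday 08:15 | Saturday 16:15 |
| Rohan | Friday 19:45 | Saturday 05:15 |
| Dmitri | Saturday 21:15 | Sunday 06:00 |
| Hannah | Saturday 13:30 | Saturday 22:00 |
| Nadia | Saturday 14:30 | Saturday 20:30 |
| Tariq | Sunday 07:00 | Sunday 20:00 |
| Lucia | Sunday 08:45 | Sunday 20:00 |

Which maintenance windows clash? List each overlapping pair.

Sorted by start: Ingrid, Marcus, Rohan, Mei, Hannah, Nadia, Dmitri, Tariq, Lucia.
Marcus starts before Ingrid ends → Ingrid and Marcus overlap.
Rohan starts before Ingrid ends → Ingrid and Rohan overlap.
Mei starts after Ingrid ends, so nothing later overlaps Ingrid either.
Rohan starts before Marcus ends → Marcus and Rohan overlap.
Mei starts after Marcus ends, so nothing later overlaps Marcus either.
Mei starts after Rohan ends, so nothing later overlaps Rohan either.
Hannah starts before Mei ends → Mei and Hannah overlap.
Nadia starts before Mei ends → Mei and Nadia overlap.
Dmitri starts after Mei ends, so nothing later overlaps Mei either.
Nadia starts before Hannah ends → Hannah and Nadia overlap.
Dmitri starts before Hannah ends → Hannah and Dmitri overlap.
Tariq starts after Hannah ends, so nothing later overlaps Hannah either.
Dmitri starts after Nadia ends, so nothing later overlaps Nadia either.
Tariq starts after Dmitri ends, so nothing later overlaps Dmitri either.
Lucia starts before Tariq ends → Tariq and Lucia overlap.

Dmitri & Hannah, Hannah & Mei, Hannah & Nadia, Ingrid & Marcus, Ingrid & Rohan, Lucia & Tariq, Marcus & Rohan, Mei & Nadia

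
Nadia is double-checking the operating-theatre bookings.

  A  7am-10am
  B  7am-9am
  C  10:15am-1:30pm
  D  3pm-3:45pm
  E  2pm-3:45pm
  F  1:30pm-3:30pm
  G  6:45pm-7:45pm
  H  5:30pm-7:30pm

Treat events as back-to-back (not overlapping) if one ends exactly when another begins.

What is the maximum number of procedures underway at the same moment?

3

Sort all start/end points and keep a running count:
7am start A → 1
7am start B → 2
9am end B → 1
10am end A → 0
10:15am start C → 1
1:30pm end C → 0
1:30pm start F → 1
2pm start E → 2
3pm start D → 3
3:30pm end F → 2
3:45pm end D → 1
3:45pm end E → 0
5:30pm start H → 1
6:45pm start G → 2
7:30pm end H → 1
7:45pm end G → 0
Peak is 3, at 3pm (D, E, F).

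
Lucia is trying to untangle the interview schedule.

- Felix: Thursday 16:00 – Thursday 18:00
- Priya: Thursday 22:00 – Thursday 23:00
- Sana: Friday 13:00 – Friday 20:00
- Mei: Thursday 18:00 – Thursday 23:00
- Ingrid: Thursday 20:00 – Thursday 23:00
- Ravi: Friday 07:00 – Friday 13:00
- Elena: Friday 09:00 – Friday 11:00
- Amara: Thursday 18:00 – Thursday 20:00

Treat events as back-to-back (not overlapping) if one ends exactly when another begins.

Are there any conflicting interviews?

Yes

Two intervals overlap when each starts before the other ends.
Sorted by start: Felix, Amara, Mei, Ingrid, Priya, Ravi, Elena, Sana.
Amara starts exactly when Felix ends (back-to-back, no overlap), so Felix has no further overlaps.
Mei starts before Amara ends → Amara and Mei overlap.
That's a conflict, so the schedule is not conflict-free.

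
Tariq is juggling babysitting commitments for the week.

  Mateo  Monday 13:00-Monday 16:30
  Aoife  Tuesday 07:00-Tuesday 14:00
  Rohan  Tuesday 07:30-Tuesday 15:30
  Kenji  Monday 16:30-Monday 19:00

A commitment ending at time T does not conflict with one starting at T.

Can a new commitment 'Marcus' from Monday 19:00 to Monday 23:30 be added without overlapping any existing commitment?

Yes — the slot is free

Mateo: ends Monday 16:30 at or before Marcus starts Monday 19:00 → clear.
Kenji: ends Monday 19:00 at or before Marcus starts Monday 19:00 → clear.
Aoife: starts Tuesday 07:00 at or after Marcus ends Monday 23:30 → clear.
Rohan: starts Tuesday 07:30 at or after Marcus ends Monday 23:30 → clear.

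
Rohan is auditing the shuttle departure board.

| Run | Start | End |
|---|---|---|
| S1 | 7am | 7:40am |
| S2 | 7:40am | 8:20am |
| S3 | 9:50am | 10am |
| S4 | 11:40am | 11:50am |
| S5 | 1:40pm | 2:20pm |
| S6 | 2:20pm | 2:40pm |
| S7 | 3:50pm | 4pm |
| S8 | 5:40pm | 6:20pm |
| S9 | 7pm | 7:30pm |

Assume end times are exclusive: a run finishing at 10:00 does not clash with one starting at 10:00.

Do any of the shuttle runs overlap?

Sorted by start: S1, S2, S3, S4, S5, S6, S7, S8, S9.
S2 starts exactly when S1 ends (back-to-back, no overlap), so nothing later overlaps S1 either.
S3 starts after S2 ends, so nothing later overlaps S2 either.
S4 starts after S3 ends, so nothing later overlaps S3 either.
S5 starts after S4 ends, so nothing later overlaps S4 either.
S6 starts exactly when S5 ends (back-to-back, no overlap), so nothing later overlaps S5 either.
S7 starts after S6 ends, so nothing later overlaps S6 either.
S8 starts after S7 ends, so nothing later overlaps S7 either.
S9 starts after S8 ends.
Every pair is clear; the schedule has no overlaps.

No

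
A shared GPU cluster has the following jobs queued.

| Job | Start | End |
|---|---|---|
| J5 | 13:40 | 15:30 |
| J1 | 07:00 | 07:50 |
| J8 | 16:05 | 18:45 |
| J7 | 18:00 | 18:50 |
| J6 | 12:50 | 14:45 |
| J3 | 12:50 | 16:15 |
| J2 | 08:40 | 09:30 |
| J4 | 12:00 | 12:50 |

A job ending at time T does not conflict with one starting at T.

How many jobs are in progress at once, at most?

3

Sweep the timeline, counting +1 at each start and −1 at each end (ends before starts at a tie):
07:00 start J1 → 1
07:50 end J1 → 0
08:40 start J2 → 1
09:30 end J2 → 0
12:00 start J4 → 1
12:50 end J4 → 0
12:50 start J3 → 1
12:50 start J6 → 2
13:40 start J5 → 3
14:45 end J6 → 2
15:30 end J5 → 1
16:05 start J8 → 2
16:15 end J3 → 1
18:00 start J7 → 2
18:45 end J8 → 1
18:50 end J7 → 0
Peak is 3, at 13:40 (J3, J5, J6).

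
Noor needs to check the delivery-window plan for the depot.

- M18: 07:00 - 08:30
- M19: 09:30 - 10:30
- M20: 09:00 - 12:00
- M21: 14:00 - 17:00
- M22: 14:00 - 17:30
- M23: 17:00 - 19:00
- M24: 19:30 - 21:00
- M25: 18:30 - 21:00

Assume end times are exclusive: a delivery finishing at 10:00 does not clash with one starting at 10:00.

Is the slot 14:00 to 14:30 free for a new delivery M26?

M18: ends 08:30 at or before M26 starts 14:00 → clear.
M20: ends 12:00 at or before M26 starts 14:00 → clear.
M19: ends 10:30 at or before M26 starts 14:00 → clear.
M21: starts 14:00 before M26 ends 14:30, and ends 17:00 after M26 starts 14:00 → overlap.
M22: starts 14:00 before M26 ends 14:30, and ends 17:30 after M26 starts 14:00 → overlap.
M23: starts 17:00 at or after M26 ends 14:30 → clear.
M25: starts 18:30 at or after M26 ends 14:30 → clear.
M24: starts 19:30 at or after M26 ends 14:30 → clear.
M26 overlaps M21, M22.

No — it overlaps M21, M22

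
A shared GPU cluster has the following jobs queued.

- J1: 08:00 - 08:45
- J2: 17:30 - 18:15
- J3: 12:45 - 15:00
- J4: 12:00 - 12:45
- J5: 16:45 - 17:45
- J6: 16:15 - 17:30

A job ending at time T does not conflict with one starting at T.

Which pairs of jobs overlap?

J2 & J5, J5 & J6

Sorted by start: J1, J4, J3, J6, J5, J2.
J4 starts after J1 ends, so nothing later overlaps J1 either.
J3 starts exactly when J4 ends (back-to-back, no overlap), so nothing later overlaps J4 either.
J6 starts after J3 ends, so nothing later overlaps J3 either.
J5 starts before J6 ends → J6 and J5 overlap.
J2 starts exactly when J6 ends (back-to-back, no overlap).
J2 starts before J5 ends → J5 and J2 overlap.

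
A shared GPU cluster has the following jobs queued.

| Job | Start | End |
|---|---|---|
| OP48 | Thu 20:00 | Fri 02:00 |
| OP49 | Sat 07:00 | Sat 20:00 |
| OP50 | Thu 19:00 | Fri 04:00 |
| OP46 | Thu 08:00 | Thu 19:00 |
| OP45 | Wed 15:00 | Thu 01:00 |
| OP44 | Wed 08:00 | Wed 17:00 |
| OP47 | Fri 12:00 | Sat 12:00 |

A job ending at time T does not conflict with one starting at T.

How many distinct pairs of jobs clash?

3

Two intervals overlap when each starts before the other ends.
Sorted by start: OP44, OP45, OP46, OP50, OP48, OP47, OP49.
OP45 starts before OP44 ends → OP44 and OP45 overlap.
OP46 starts after OP44 ends — done with OP44.
OP46 starts after OP45 ends — done with OP45.
OP50 starts exactly when OP46 ends (back-to-back, no overlap) — done with OP46.
OP48 starts before OP50 ends → OP50 and OP48 overlap.
OP47 starts after OP50 ends — done with OP50.
OP47 starts after OP48 ends — done with OP48.
OP49 starts before OP47 ends → OP47 and OP49 overlap.
Overlapping pairs: OP44 & OP45, OP47 & OP49, OP48 & OP50 — 3 in total.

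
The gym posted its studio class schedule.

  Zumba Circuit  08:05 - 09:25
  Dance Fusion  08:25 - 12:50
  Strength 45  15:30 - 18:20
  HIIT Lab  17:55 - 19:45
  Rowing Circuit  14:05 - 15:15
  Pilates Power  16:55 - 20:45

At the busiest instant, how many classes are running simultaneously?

3

Sort all start/end points and keep a running count:
08:05 start Zumba Circuit → 1
08:25 start Dance Fusion → 2
09:25 end Zumba Circuit → 1
12:50 end Dance Fusion → 0
14:05 start Rowing Circuit → 1
15:15 end Rowing Circuit → 0
15:30 start Strength 45 → 1
16:55 start Pilates Power → 2
17:55 start HIIT Lab → 3
18:20 end Strength 45 → 2
19:45 end HIIT Lab → 1
20:45 end Pilates Power → 0
Peak is 3, at 17:55 (HIIT Lab, Pilates Power, Strength 45).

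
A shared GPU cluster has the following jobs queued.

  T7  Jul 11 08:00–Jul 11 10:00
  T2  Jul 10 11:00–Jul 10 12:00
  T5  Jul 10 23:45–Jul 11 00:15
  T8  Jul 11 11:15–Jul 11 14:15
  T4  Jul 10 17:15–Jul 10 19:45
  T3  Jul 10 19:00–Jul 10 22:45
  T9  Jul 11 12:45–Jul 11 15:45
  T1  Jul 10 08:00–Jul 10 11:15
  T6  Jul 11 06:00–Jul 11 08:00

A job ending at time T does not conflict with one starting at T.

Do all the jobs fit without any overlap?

No

Sorted by start: T1, T2, T4, T3, T5, T6, T7, T8, T9.
T2 starts before T1 ends → T1 and T2 overlap.
That's a conflict, so the schedule is not conflict-free.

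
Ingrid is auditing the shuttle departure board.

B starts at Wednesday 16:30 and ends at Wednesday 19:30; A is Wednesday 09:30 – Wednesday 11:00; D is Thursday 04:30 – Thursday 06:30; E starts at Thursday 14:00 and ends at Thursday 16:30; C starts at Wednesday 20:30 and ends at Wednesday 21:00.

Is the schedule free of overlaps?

Yes

Sorted by start: A, B, C, D, E.
B starts after A ends; A is clear from here.
C starts after B ends; B is clear from here.
D starts after C ends; C is clear from here.
E starts after D ends.
Every pair is clear; the schedule has no overlaps.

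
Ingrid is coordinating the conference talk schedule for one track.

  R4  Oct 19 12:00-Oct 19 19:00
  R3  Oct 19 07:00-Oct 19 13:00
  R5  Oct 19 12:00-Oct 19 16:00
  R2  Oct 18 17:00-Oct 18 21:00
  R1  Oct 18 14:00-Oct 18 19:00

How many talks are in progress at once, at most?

Walk through starts and ends in time order (an end at T is processed before a start at T):
Oct 18 14:00 start R1 → 1
Oct 18 17:00 start R2 → 2
Oct 18 19:00 end R1 → 1
Oct 18 21:00 end R2 → 0
Oct 19 07:00 start R3 → 1
Oct 19 12:00 start R4 → 2
Oct 19 12:00 start R5 → 3
Oct 19 13:00 end R3 → 2
Oct 19 16:00 end R5 → 1
Oct 19 19:00 end R4 → 0
Peak is 3, at Oct 19 12:00 (R3, R4, R5).

3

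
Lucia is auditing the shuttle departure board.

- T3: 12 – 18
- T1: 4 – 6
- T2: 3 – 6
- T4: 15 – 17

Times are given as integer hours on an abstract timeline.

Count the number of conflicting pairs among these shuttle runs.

2

Sorted by start: T2, T1, T3, T4.
T1 starts before T2 ends → T2 and T1 overlap.
T3 starts after T2 ends — done with T2.
T3 starts after T1 ends — done with T1.
T4 starts before T3 ends → T3 and T4 overlap.
Overlapping pairs: T1 & T2, T3 & T4 — 2 in total.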